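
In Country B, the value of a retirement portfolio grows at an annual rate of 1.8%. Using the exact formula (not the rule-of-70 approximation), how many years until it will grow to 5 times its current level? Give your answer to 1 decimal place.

90.2 years

t = ln(5) / ln(1 + 0.018) = 1.6094 / 0.017840 ≈ 90.21.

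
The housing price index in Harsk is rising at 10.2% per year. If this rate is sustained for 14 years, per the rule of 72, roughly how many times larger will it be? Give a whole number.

roughly 4 times

At 10.2% one doubling takes ≈ 7.06 years; 14 years is 2 of them, so ×4.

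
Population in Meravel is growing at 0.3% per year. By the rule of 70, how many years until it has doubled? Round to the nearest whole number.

Doubling time ≈ 70 / 0.3 = 233.33 years.

about 233 years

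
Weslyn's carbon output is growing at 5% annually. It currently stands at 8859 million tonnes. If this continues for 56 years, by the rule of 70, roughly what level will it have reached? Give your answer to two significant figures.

It doubles every 70/5 ≈ 14.00 years, so 56 years is 4.00 doublings.
2^4.00 ≈ 16.00; 8859 × 16.00 ≈ 140000 million tonnes.

≈ 140000 million tonnes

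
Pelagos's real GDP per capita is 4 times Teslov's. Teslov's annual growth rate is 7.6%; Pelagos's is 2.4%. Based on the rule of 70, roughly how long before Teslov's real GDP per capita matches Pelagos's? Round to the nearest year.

What matters is the difference: 5.2 pp.
Rule of 70 on the gap: the ratio halves every 70/5.2 ≈ 13.46 years.
A 4 times gap closes after 2 halvings: 2 × 13.46 ≈ 27 years.

around 27 years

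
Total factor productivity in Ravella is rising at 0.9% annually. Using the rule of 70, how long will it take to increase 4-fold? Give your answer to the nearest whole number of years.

about 156 years

Doubling time ≈ 70/0.9 = 77.78 years.
4 = 2^2, so 2 doublings → 156 years.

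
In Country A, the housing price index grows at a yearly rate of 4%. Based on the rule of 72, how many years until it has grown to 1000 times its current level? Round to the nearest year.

about 179 years

One doubling takes 72/4 = 18.00 years.
Reaching 1000× takes log₂(1000) ≈ 9.97 doublings.
9.97 × 18.00 ≈ 179 years.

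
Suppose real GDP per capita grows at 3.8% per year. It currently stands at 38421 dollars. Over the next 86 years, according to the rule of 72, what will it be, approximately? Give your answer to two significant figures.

Doubling time ≈ 72/3.8 = 18.95 years.
86 years is 86/18.95 ≈ 4.54 doublings, a factor of 2^4.54 ≈ 23.26.
38421 × 23.26 ≈ 890000 dollars.

roughly 890000 dollars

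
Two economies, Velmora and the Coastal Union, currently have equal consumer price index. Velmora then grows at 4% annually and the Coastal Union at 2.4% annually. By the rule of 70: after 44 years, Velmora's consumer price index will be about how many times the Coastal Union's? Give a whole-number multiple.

Only the 1.6-point difference matters.
70/1.6 ≈ 43.75 years per doubling of the ratio; 44 years gives 1.01 doublings, so ≈ 2×.

about 2 times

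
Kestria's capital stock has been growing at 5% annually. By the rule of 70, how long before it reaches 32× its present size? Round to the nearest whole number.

One doubling takes 70/5 = 14.00 years.
32× is 5 doublings, so 5 × 14.00 ≈ 70 years.

approximately 70 years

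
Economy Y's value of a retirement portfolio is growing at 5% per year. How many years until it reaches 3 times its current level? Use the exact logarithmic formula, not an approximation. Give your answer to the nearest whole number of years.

23 years

t = ln(3) / ln(1 + 0.05) = 1.0986 / 0.048790 ≈ 22.52.
≈ 23 years.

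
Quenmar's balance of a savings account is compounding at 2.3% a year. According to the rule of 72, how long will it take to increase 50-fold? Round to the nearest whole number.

roughly 177 years

One doubling takes 72/2.3 = 31.30 years.
50× is log₂ 50 ≈ 5.64 doublings, so ≈ 5.64 × 31.30 = 177 years.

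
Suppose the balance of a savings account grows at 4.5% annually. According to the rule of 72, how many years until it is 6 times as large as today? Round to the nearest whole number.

Doubling time ≈ 72/4.5 = 16.00 years.
6× is log₂ 6 ≈ 2.58 doublings, so ≈ 2.58 × 16.00 = 41 years.

around 41 years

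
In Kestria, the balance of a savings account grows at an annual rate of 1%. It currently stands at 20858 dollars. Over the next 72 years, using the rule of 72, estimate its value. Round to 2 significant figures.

Doubling time ≈ 72/1 = 72.00 years.
72 years is 72/72.00 ≈ 1.00 doublings, a factor of 2^1.00 ≈ 2.00.
20858 × 2.00 ≈ 42000 dollars.

approximately 42000 dollars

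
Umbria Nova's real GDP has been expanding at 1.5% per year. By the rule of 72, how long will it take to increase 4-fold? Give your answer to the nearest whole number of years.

roughly 96 years

One doubling takes 72/1.5 = 48.00 years.
Getting to 4× needs 2 doublings: 2 × 48.00 ≈ 96 years.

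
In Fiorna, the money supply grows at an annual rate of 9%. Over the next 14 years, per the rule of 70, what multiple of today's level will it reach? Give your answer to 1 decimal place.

≈ 3.5 times

Doubles every ≈ 7.78 years (70/9).
14 years is 1.80 doublings; 2^1.80 ≈ 3.5×.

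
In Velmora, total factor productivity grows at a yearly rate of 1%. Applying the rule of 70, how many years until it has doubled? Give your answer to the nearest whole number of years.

70 years

Doubling time ≈ 70 / 1 = 70.00 years.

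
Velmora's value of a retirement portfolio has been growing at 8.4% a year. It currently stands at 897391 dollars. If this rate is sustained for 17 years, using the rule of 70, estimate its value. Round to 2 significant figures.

Doubling time ≈ 70/8.4 = 8.33 years.
17 years is 17/8.33 ≈ 2.04 doublings, a factor of 2^2.04 ≈ 4.11.
897391 × 4.11 ≈ 3700000 dollars.

3700000 dollars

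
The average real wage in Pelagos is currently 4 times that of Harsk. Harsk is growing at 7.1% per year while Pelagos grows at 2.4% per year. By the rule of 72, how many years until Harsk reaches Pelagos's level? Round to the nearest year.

≈ 31 years

What matters is the difference: 4.7 pp.
Rule of 72 on the gap: the ratio halves every 72/4.7 ≈ 15.32 years.
A 4 times gap closes after 2 halvings: 2 × 15.32 ≈ 31 years.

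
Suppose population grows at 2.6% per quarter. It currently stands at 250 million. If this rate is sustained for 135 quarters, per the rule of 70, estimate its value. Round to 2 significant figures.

Doubling time ≈ 70/2.6 = 26.92 quarters.
135 quarters is 135/26.92 ≈ 5.01 doublings, a factor of 2^5.01 ≈ 32.22.
250 × 32.22 ≈ 8100 million.

≈ 8100 million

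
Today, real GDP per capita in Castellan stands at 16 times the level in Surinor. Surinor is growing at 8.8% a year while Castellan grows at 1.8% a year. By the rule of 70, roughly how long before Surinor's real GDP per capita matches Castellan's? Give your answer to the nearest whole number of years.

What matters is the difference: 7 pp.
Rule of 70 on the gap: the ratio halves every 70/7 ≈ 10.00 years.
A 16 times gap closes after 4 halvings: 4 × 10.00 ≈ 40 years.

approximately 40 years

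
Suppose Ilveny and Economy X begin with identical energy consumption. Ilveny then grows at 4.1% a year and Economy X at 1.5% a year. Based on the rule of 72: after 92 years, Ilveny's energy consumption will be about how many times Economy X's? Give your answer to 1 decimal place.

roughly 10.0 times

Rate gap = 4.1% − 1.5% = 2.6 points.
The ratio doubles every 72/2.6 ≈ 27.69 years.
92/27.69 ≈ 3.32 doublings → ratio ≈ 2^3.32 ≈ 10.0.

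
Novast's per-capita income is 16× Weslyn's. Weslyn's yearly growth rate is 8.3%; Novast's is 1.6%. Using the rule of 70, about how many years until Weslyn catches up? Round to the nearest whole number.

The growth-rate gap is 8.3% − 1.6% = 6.7 percentage points.
So the ratio between them halves every 70/6.7 ≈ 10.45 years.
A 16× gap closes after 4 halvings: 4 × 10.45 ≈ 42 years.

approximately 42 years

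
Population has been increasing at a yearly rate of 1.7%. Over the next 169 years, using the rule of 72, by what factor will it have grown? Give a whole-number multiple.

72/1.7 ≈ 42.35 years per doubling.
169 years fits 4 doublings: 2^4 = 16.

around 16 times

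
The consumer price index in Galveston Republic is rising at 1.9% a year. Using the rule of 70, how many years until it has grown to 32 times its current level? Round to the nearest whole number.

At 1.9% it doubles every 70/1.9 ≈ 36.84 years.
32 = 2^5, so 5 doublings → 184 years.

≈ 184 years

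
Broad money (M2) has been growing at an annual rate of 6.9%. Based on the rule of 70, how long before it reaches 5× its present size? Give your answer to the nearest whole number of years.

At 6.9% it doubles every 70/6.9 ≈ 10.14 years.
5× is log₂ 5 ≈ 2.32 doublings, so ≈ 2.32 × 10.14 = 24 years.

≈ 24 years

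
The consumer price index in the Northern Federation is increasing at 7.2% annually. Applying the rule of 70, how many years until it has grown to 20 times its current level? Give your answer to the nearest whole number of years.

At 7.2% it doubles every 70/7.2 ≈ 9.72 years.
Reaching 20× takes log₂(20) ≈ 4.32 doublings.
4.32 × 9.72 ≈ 42 years.

42 years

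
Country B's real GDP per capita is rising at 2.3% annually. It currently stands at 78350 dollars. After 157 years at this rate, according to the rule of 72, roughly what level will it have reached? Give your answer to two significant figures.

≈ 2500000 dollars

It doubles every 72/2.3 ≈ 31.30 years, so 157 years is 5.02 doublings.
2^5.02 ≈ 32.45; 78350 × 32.45 ≈ 2500000 dollars.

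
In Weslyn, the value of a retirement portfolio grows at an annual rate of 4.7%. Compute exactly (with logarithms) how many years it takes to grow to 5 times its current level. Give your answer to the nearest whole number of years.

35 years

t = ln(5) / ln(1 + 0.047) = 1.6094 / 0.045929 ≈ 35.04.
≈ 35 years.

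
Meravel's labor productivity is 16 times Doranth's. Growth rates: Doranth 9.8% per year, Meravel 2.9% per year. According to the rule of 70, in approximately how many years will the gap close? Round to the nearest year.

≈ 41 years

What matters is the difference: 6.9 pp.
Rule of 70 on the gap: the ratio halves every 70/6.9 ≈ 10.14 years.
A 16 times gap closes after 4 halvings: 4 × 10.14 ≈ 41 years.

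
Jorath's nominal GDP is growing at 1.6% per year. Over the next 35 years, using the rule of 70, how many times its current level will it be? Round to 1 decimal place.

Doubling time ≈ 70/1.6 = 43.75 years.
35 years / 43.75 ≈ 0.80 doublings → factor 2^0.80 ≈ 1.7.

about 1.7 times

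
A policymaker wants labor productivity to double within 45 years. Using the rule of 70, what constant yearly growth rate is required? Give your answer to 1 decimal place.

70 / 45 ≈ 1.56, so about 1.6% per year.

≈ 1.6%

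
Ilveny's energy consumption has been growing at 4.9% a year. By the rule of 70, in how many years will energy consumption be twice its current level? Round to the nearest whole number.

approximately 14 years

At 4.9%, doubling takes about 70/4.9 = 14.29 years.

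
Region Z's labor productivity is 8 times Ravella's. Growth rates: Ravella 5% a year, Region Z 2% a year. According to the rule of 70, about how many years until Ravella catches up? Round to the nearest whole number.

Ravella gains on Region Z at 5% − 2% = 3 points a year.
At that relative rate the gap halves every 70/3 ≈ 23.33 years.
An 8 times gap closes after 3 halvings: 3 × 23.33 ≈ 70 years.

approximately 70 years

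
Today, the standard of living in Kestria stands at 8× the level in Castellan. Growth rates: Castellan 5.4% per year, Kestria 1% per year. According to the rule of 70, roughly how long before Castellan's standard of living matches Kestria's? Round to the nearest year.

The growth-rate gap is 5.4% − 1% = 4.4 percentage points.
So the ratio between them halves every 70/4.4 ≈ 15.91 years.
An 8× gap closes after 3 halvings: 3 × 15.91 ≈ 48 years.

about 48 years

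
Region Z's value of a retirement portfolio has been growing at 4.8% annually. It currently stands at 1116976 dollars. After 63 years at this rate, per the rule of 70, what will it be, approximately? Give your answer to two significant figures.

It doubles every 70/4.8 ≈ 14.58 years, so 63 years is 4.32 doublings.
2^4.32 ≈ 19.97; 1116976 × 19.97 ≈ 22000000 dollars.

about 22000000 dollars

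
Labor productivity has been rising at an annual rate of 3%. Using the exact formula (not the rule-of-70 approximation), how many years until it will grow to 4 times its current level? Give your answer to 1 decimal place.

46.9 years

t = ln(4) / ln(1 + 0.03) = 1.3863 / 0.029559 ≈ 46.90.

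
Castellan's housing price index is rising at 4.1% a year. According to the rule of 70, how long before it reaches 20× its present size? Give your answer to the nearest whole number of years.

Doubling time ≈ 70/4.1 = 17.07 years.
20× is log₂ 20 ≈ 4.32 doublings, so ≈ 4.32 × 17.07 = 74 years.

about 74 years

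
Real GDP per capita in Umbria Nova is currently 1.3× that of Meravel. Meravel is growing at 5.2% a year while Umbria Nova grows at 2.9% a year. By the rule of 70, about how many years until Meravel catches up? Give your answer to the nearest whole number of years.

≈ 12 years

Meravel gains on Umbria Nova at 5.2% − 2.9% = 2.3 points a year.
At that relative rate the gap halves every 70/2.3 ≈ 30.43 years.
A 1.3× gap takes log₂(1.3) ≈ 0.38 halvings to close: 0.38 × 30.43 ≈ 12 years.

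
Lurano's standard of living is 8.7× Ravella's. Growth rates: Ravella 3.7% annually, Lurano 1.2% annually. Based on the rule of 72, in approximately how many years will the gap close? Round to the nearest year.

Ravella gains on Lurano at 3.7% − 1.2% = 2.5 points a year.
At that relative rate the gap halves every 72/2.5 ≈ 28.80 years.
An 8.7× gap takes log₂(8.7) ≈ 3.12 halvings to close: 3.12 × 28.80 ≈ 90 years.

roughly 90 years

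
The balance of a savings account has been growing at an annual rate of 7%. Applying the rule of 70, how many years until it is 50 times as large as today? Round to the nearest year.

One doubling takes 70/7 = 10.00 years.
Reaching 50× takes log₂(50) ≈ 5.64 doublings.
5.64 × 10.00 ≈ 56 years.

around 56 years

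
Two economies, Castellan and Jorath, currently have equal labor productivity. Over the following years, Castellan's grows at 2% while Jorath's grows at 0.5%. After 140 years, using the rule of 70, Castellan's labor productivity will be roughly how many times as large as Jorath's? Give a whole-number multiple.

Rate gap = 2% − 0.5% = 1.5 points.
The ratio doubles every 70/1.5 ≈ 46.67 years.
140/46.67 ≈ 3.00 doublings → ratio ≈ 2^3.00 ≈ 8.

8 times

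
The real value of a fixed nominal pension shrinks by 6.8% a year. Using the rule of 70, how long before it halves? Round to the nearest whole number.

Falling at 6.8%, it halves about every 70/6.8 = 10.29 years.

≈ 10 years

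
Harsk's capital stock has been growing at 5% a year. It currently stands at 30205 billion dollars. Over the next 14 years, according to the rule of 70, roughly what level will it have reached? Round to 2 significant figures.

It doubles every 70/5 ≈ 14.00 years, so 14 years is 1.00 doublings.
2^1.00 ≈ 2.00; 30205 × 2.00 ≈ 60000 billion dollars.

≈ 60000 billion dollars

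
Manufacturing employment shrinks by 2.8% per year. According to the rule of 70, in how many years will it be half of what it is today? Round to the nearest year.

The rule works in reverse for decay: 70/2.8 ≈ 25.00 years to halve.

approximately 25 years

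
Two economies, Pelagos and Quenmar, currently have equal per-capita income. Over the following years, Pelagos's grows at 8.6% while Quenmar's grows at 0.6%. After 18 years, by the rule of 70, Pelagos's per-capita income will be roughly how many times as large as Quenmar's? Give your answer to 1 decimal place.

Only the 8-point difference matters.
70/8 ≈ 8.75 years per doubling of the ratio; 18 years gives 2.06 doublings, so ≈ 4.2×.

≈ 4.2 times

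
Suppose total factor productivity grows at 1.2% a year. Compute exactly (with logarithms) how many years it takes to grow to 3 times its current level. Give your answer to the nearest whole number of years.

t = ln(3) / ln(1 + 0.012) = 1.0986 / 0.011929 ≈ 92.09.
≈ 92 years.

92 years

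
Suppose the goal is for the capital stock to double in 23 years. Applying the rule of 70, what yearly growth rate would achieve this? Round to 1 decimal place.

around 3.0% per year

70 / 23 ≈ 3.04, so about 3.0% per year.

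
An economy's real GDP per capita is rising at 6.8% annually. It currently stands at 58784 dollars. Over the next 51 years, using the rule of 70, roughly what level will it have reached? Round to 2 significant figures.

Doubling time ≈ 70/6.8 = 10.29 years.
51 years is 51/10.29 ≈ 4.96 doublings, a factor of 2^4.96 ≈ 31.12.
58784 × 31.12 ≈ 1800000 dollars.

around 1800000 dollars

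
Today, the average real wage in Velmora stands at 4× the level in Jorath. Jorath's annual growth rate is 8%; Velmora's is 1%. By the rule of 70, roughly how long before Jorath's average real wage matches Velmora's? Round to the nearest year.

Jorath gains on Velmora at 8% − 1% = 7 points a year.
At that relative rate the gap halves every 70/7 ≈ 10.00 years.
A 4× gap closes after 2 halvings: 2 × 10.00 ≈ 20 years.

around 20 years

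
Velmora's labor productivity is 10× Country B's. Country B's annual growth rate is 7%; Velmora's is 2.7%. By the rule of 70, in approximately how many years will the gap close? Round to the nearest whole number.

The growth-rate gap is 7% − 2.7% = 4.3 percentage points.
So the ratio between them halves every 70/4.3 ≈ 16.28 years.
A 10× gap takes log₂(10) ≈ 3.32 halvings to close: 3.32 × 16.28 ≈ 54 years.

approximately 54 years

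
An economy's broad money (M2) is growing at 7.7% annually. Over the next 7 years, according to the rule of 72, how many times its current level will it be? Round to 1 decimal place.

Doubling time ≈ 72/7.7 = 9.35 years.
7 years / 9.35 ≈ 0.75 doublings → factor 2^0.75 ≈ 1.7.

≈ 1.7 times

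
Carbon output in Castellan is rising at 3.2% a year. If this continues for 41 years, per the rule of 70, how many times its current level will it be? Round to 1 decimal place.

Doubling time ≈ 70/3.2 = 21.88 years.
41 years / 21.88 ≈ 1.87 doublings → factor 2^1.87 ≈ 3.7.

around 3.7 times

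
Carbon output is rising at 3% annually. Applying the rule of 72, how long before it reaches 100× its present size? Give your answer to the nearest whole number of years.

approximately 159 years

One doubling takes 72/3 = 24.00 years.
Reaching 100× takes log₂(100) ≈ 6.64 doublings.
6.64 × 24.00 ≈ 159 years.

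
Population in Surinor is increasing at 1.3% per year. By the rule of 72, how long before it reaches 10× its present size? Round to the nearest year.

around 184 years

Doubling time ≈ 72/1.3 = 55.38 years.
Reaching 10× takes log₂(10) ≈ 3.32 doublings.
3.32 × 55.38 ≈ 184 years.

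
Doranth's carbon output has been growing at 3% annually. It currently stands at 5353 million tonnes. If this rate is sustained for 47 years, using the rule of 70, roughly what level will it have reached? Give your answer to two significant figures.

≈ 22000 million tonnes

Doubling time ≈ 70/3 = 23.33 years.
47 years is 47/23.33 ≈ 2.01 doublings, a factor of 2^2.01 ≈ 4.03.
5353 × 4.03 ≈ 22000 million tonnes.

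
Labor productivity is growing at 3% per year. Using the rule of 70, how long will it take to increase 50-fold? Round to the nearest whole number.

≈ 132 years

Doubling time ≈ 70/3 = 23.33 years.
Reaching 50× takes log₂(50) ≈ 5.64 doublings.
5.64 × 23.33 ≈ 132 years.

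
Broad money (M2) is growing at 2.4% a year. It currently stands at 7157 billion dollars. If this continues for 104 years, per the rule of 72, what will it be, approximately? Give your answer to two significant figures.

≈ 79000 billion dollars

Doubling time ≈ 72/2.4 = 30.00 years.
104 years is 104/30.00 ≈ 3.47 doublings, a factor of 2^3.47 ≈ 11.08.
7157 × 11.08 ≈ 79000 billion dollars.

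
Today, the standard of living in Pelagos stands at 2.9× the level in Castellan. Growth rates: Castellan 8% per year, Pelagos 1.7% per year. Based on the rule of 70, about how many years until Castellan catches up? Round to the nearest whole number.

roughly 17 years

Castellan gains on Pelagos at 8% − 1.7% = 6.3 points a year.
At that relative rate the gap halves every 70/6.3 ≈ 11.11 years.
A 2.9× gap takes log₂(2.9) ≈ 1.54 halvings to close: 1.54 × 11.11 ≈ 17 years.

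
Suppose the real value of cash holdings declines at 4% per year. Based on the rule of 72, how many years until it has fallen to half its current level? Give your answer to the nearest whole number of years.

roughly 18 years

Falling at 4%, it halves about every 72/4 = 18.00 years.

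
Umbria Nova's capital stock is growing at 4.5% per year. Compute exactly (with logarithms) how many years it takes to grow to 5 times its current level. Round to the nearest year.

37 years

t = ln(5) / ln(1 + 0.045) = 1.6094 / 0.044017 ≈ 36.56.
≈ 37 years.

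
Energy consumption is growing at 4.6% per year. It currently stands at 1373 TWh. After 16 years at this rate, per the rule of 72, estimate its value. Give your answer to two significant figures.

It doubles every 72/4.6 ≈ 15.65 years, so 16 years is 1.02 doublings.
2^1.02 ≈ 2.03; 1373 × 2.03 ≈ 2800 TWh.

around 2800 TWh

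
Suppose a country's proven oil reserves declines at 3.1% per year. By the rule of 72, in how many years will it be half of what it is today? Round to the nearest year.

about 23 years

The rule works in reverse for decay: 72/3.1 ≈ 23.23 years to halve.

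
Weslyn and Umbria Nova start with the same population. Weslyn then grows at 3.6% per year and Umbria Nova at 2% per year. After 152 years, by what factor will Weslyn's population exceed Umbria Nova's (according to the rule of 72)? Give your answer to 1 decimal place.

Only the 1.6-point difference matters.
72/1.6 ≈ 45.00 years per doubling of the ratio; 152 years gives 3.38 doublings, so ≈ 10.4×.

around 10.4 times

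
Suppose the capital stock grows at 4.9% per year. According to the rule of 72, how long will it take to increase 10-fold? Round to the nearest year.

One doubling takes 72/4.9 = 14.69 years.
10× is log₂ 10 ≈ 3.32 doublings, so ≈ 3.32 × 14.69 = 49 years.

around 49 years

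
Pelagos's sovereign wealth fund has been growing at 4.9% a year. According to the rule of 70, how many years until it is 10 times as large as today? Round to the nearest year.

approximately 47 years

At 4.9% it doubles every 70/4.9 ≈ 14.29 years.
Reaching 10× takes log₂(10) ≈ 3.32 doublings.
3.32 × 14.29 ≈ 47 years.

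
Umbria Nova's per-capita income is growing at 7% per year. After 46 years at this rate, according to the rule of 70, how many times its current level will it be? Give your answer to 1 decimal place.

about 24.3 times

Doubling time ≈ 70/7 = 10.00 years.
46 years / 10.00 ≈ 4.60 doublings → factor 2^4.60 ≈ 24.3.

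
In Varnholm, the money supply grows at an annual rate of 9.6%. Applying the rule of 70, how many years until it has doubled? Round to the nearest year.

Doubling time ≈ 70 / 9.6 = 7.29 years.

approximately 7 years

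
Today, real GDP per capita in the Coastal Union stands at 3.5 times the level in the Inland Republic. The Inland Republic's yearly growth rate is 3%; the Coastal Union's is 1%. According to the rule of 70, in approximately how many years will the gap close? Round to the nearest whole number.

the Inland Republic gains on the Coastal Union at 3% − 1% = 2 points a year.
At that relative rate the gap halves every 70/2 ≈ 35.00 years.
A 3.5 times gap takes log₂(3.5) ≈ 1.81 halvings to close: 1.81 × 35.00 ≈ 63 years.

about 63 years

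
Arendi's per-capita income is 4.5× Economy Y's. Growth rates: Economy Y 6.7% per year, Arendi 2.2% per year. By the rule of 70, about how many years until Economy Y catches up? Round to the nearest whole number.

The growth-rate gap is 6.7% − 2.2% = 4.5 percentage points.
So the ratio between them halves every 70/4.5 ≈ 15.56 years.
A 4.5× gap takes log₂(4.5) ≈ 2.17 halvings to close: 2.17 × 15.56 ≈ 34 years.

around 34 years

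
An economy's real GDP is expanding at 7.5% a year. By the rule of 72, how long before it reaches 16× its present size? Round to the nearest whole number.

At 7.5% it doubles every 72/7.5 ≈ 9.60 years.
16 = 2^4, so 4 doublings → 38 years.

roughly 38 years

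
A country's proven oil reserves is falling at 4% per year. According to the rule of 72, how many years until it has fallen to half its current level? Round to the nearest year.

Halving time ≈ 72 / 4 = 18.00 → 18 years.

≈ 18 years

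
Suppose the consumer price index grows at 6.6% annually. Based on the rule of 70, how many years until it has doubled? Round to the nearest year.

approximately 11 years

70/6.6 ≈ 10.61, so it doubles roughly every 11 years.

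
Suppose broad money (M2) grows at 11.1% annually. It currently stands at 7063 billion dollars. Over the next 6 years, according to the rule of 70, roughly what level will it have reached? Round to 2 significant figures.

about 14000 billion dollars

Doubling time ≈ 70/11.1 = 6.31 years.
6 years is 6/6.31 ≈ 0.95 doublings, a factor of 2^0.95 ≈ 1.93.
7063 × 1.93 ≈ 14000 billion dollars.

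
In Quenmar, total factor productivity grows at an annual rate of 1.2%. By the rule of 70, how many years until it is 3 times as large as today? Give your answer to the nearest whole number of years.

around 92 years

Doubling time ≈ 70/1.2 = 58.33 years.
Reaching 3× takes log₂(3) ≈ 1.58 doublings.
1.58 × 58.33 ≈ 92 years.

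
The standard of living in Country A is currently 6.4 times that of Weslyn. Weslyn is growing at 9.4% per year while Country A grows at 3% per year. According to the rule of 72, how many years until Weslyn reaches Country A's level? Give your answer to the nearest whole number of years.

≈ 30 years

The growth-rate gap is 9.4% − 3% = 6.4 percentage points.
So the ratio between them halves every 72/6.4 ≈ 11.25 years.
A 6.4 times gap takes log₂(6.4) ≈ 2.68 halvings to close: 2.68 × 11.25 ≈ 30 years.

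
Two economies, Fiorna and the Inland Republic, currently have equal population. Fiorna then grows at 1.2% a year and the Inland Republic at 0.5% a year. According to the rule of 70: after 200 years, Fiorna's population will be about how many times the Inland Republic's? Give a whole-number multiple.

Only the 0.7-point difference matters.
70/0.7 ≈ 100.00 years per doubling of the ratio; 200 years gives 2.00 doublings, so ≈ 4×.

≈ 4 times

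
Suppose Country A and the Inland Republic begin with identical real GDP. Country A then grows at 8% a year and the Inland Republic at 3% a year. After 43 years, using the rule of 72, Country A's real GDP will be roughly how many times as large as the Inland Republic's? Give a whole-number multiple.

Country A pulls ahead at 5 pp per year, so the ratio doubles every 72/5 ≈ 14.40 years.
In 43 years that's 2.99 doublings: 2^2.99 ≈ 8.

approximately 8 times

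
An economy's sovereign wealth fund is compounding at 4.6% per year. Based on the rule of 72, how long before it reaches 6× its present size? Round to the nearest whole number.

At 4.6% it doubles every 72/4.6 ≈ 15.65 years.
6× is log₂ 6 ≈ 2.58 doublings, so ≈ 2.58 × 15.65 = 40 years.

roughly 40 years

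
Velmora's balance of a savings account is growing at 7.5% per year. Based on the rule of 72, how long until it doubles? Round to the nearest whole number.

At 7.5%, doubling takes about 72/7.5 = 9.60 years.

around 10 years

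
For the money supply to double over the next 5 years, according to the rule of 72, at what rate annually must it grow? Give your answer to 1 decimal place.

approximately 14.4%

72 / 5 ≈ 14.40, so about 14.4% annually.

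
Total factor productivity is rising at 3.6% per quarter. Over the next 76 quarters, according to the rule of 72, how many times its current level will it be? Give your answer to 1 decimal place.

Doubles every ≈ 20.00 quarters (72/3.6).
76 quarters is 3.80 doublings; 2^3.80 ≈ 13.9×.

about 13.9 times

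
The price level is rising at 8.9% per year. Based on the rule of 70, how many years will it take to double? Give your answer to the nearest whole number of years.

about 8 years

At 8.9%, doubling takes about 70/8.9 = 7.87 years.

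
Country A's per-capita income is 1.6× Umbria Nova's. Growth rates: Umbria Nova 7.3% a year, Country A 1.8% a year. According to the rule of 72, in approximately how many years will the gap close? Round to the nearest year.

approximately 9 years

The growth-rate gap is 7.3% − 1.8% = 5.5 percentage points.
So the ratio between them halves every 72/5.5 ≈ 13.09 years.
A 1.6× gap takes log₂(1.6) ≈ 0.68 halvings to close: 0.68 × 13.09 ≈ 9 years.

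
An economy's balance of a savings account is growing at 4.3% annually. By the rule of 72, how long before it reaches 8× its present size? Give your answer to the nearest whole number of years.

One doubling takes 72/4.3 = 16.74 years.
8× is 3 doublings, so 3 × 16.74 ≈ 50 years.

approximately 50 years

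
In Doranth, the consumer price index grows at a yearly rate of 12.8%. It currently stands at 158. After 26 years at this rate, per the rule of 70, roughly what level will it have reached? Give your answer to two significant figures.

It doubles every 70/12.8 ≈ 5.47 years, so 26 years is 4.75 doublings.
2^4.75 ≈ 26.91; 158 × 26.91 ≈ 4300.

4300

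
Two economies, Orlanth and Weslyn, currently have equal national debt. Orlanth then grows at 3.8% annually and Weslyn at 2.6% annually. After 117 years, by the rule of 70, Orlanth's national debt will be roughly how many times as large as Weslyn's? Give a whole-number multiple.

about 4 times

Rate gap = 3.8% − 2.6% = 1.2 points.
The ratio doubles every 70/1.2 ≈ 58.33 years.
117/58.33 ≈ 2.01 doublings → ratio ≈ 2^2.01 ≈ 4.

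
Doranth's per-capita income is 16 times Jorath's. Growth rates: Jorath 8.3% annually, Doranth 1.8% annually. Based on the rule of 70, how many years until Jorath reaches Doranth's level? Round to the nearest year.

The growth-rate gap is 8.3% − 1.8% = 6.5 percentage points.
So the ratio between them halves every 70/6.5 ≈ 10.77 years.
A 16 times gap closes after 4 halvings: 4 × 10.77 ≈ 43 years.

around 43 years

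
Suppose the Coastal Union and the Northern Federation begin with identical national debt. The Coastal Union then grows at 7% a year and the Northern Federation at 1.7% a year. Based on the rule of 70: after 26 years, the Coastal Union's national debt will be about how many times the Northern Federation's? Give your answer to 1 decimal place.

about 3.9 times

Rate gap = 7% − 1.7% = 5.3 points.
The ratio doubles every 70/5.3 ≈ 13.21 years.
26/13.21 ≈ 1.97 doublings → ratio ≈ 2^1.97 ≈ 3.9.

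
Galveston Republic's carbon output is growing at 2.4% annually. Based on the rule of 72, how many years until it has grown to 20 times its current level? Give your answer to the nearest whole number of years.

Doubling time ≈ 72/2.4 = 30.00 years.
Reaching 20× takes log₂(20) ≈ 4.32 doublings.
4.32 × 30.00 ≈ 130 years.

≈ 130 years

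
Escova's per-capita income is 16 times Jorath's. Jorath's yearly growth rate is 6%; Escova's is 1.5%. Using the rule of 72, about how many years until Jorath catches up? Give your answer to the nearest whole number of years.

The growth-rate gap is 6% − 1.5% = 4.5 percentage points.
So the ratio between them halves every 72/4.5 ≈ 16.00 years.
A 16 times gap closes after 4 halvings: 4 × 16.00 ≈ 64 years.

around 64 years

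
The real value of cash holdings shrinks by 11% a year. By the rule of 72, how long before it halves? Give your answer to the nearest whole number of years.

7 years

The rule works in reverse for decay: 72/11 ≈ 6.55 years to halve.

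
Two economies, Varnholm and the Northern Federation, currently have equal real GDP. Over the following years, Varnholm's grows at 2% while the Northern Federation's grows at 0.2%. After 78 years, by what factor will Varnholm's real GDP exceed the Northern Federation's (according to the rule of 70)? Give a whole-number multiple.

4 times

Rate gap = 2% − 0.2% = 1.8 points.
The ratio doubles every 70/1.8 ≈ 38.89 years.
78/38.89 ≈ 2.01 doublings → ratio ≈ 2^2.01 ≈ 4.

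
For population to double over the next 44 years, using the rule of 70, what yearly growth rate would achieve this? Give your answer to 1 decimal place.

around 1.6%

70 / 44 ≈ 1.59, so about 1.6% per year.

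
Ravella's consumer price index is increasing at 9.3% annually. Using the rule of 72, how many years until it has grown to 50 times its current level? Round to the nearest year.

44 years

One doubling takes 72/9.3 = 7.74 years.
50× is log₂ 50 ≈ 5.64 doublings, so ≈ 5.64 × 7.74 = 44 years.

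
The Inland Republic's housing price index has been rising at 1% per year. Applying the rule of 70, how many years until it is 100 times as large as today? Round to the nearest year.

around 465 years

At 1% it doubles every 70/1 ≈ 70.00 years.
Reaching 100× takes log₂(100) ≈ 6.64 doublings.
6.64 × 70.00 ≈ 465 years.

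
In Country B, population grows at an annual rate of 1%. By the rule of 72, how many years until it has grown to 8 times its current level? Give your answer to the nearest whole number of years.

At 1% it doubles every 72/1 ≈ 72.00 years.
Getting to 8× needs 3 doublings: 3 × 72.00 ≈ 216 years.

≈ 216 years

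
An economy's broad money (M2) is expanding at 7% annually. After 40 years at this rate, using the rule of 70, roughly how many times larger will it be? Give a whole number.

16 times

70/7 ≈ 10.00 years per doubling.
40 years fits 4 doublings: 2^4 = 16.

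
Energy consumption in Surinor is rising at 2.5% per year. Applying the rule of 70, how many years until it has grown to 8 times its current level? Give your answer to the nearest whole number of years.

At 2.5% it doubles every 70/2.5 ≈ 28.00 years.
8× is 3 doublings, so 3 × 28.00 ≈ 84 years.

around 84 years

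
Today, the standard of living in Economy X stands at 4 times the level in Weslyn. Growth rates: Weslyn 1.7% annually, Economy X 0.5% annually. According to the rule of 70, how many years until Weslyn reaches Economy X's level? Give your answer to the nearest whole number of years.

What matters is the difference: 1.2 pp.
Rule of 70 on the gap: the ratio halves every 70/1.2 ≈ 58.33 years.
A 4 times gap closes after 2 halvings: 2 × 58.33 ≈ 117 years.

roughly 117 years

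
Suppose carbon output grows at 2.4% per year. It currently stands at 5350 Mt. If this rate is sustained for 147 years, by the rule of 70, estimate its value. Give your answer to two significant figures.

Doubling time ≈ 70/2.4 = 29.17 years.
147 years is 147/29.17 ≈ 5.04 doublings, a factor of 2^5.04 ≈ 32.90.
5350 × 32.90 ≈ 180000 Mt.

about 180000 Mt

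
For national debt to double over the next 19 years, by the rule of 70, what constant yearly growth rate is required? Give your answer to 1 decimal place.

70 / 19 ≈ 3.68, so about 3.7% per year.

roughly 3.7% per year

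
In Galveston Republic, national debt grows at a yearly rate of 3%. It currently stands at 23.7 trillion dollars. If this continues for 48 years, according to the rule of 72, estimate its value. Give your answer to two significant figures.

around 95 trillion dollars

Doubling time ≈ 72/3 = 24.00 years.
48 years is 48/24.00 ≈ 2.00 doublings, a factor of 2^2.00 ≈ 4.00.
23.7 × 4.00 ≈ 95 trillion dollars.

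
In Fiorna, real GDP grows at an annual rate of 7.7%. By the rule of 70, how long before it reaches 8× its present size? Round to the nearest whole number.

around 27 years

Doubling time ≈ 70/7.7 = 9.09 years.
Getting to 8× needs 3 doublings: 3 × 9.09 ≈ 27 years.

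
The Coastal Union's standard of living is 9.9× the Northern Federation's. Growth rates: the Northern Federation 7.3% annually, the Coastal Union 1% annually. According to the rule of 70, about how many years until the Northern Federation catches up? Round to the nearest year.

What matters is the difference: 6.3 pp.
Rule of 70 on the gap: the ratio halves every 70/6.3 ≈ 11.11 years.
A 9.9× gap takes log₂(9.9) ≈ 3.31 halvings to close: 3.31 × 11.11 ≈ 37 years.

around 37 years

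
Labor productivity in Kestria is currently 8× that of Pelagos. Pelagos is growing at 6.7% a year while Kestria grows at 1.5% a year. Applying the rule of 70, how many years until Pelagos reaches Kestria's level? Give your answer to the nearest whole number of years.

What matters is the difference: 5.2 pp.
Rule of 70 on the gap: the ratio halves every 70/5.2 ≈ 13.46 years.
An 8× gap closes after 3 halvings: 3 × 13.46 ≈ 40 years.

around 40 years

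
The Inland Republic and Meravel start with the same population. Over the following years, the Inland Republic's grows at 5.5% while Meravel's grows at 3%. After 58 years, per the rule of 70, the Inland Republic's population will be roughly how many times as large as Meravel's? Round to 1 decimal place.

roughly 4.2 times

the Inland Republic pulls ahead at 2.5 pp per year, so the ratio doubles every 70/2.5 ≈ 28.00 years.
In 58 years that's 2.07 doublings: 2^2.07 ≈ 4.2.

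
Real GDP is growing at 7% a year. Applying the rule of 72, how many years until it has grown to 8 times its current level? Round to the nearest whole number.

Doubling time ≈ 72/7 = 10.29 years.
8× is 3 doublings, so 3 × 10.29 ≈ 31 years.

roughly 31 years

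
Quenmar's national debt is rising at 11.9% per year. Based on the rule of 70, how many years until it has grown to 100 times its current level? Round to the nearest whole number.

One doubling takes 70/11.9 = 5.88 years.
Reaching 100× takes log₂(100) ≈ 6.64 doublings.
6.64 × 5.88 ≈ 39 years.

≈ 39 years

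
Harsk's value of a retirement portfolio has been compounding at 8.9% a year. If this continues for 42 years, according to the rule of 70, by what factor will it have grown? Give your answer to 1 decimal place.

roughly 40.5 times

Doubles every ≈ 7.87 years (70/8.9).
42 years is 5.34 doublings; 2^5.34 ≈ 40.5×.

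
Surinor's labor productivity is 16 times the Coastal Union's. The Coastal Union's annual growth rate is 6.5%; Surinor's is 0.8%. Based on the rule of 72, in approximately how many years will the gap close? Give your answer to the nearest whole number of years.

≈ 51 years

The growth-rate gap is 6.5% − 0.8% = 5.7 percentage points.
So the ratio between them halves every 72/5.7 ≈ 12.63 years.
A 16 times gap closes after 4 halvings: 4 × 12.63 ≈ 51 years.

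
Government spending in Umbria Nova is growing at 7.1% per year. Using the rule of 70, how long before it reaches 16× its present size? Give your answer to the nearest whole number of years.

Doubling time ≈ 70/7.1 = 9.86 years.
16× is 4 doublings, so 4 × 9.86 ≈ 39 years.

approximately 39 years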